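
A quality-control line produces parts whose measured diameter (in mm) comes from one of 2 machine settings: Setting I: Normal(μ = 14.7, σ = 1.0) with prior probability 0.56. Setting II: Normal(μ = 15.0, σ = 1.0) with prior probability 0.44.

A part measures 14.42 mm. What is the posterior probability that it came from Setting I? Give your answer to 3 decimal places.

0.591

Apply Bayes' rule: the posterior for each component is proportional to its prior times its likelihood at x.
Evaluate each component's likelihood at the observed value:
  f_I = 0.383606
  f_II = 0.33718
Weight by the priors:
  π_I·f_I = 0.56 × 0.383606 = 0.21482
  π_II·f_II = 0.44 × 0.33718 = 0.148359
Evidence: 0.21482 + 0.148359 = 0.363179
Responsibility of Setting I: 0.21482 / 0.363179 ≈ 0.591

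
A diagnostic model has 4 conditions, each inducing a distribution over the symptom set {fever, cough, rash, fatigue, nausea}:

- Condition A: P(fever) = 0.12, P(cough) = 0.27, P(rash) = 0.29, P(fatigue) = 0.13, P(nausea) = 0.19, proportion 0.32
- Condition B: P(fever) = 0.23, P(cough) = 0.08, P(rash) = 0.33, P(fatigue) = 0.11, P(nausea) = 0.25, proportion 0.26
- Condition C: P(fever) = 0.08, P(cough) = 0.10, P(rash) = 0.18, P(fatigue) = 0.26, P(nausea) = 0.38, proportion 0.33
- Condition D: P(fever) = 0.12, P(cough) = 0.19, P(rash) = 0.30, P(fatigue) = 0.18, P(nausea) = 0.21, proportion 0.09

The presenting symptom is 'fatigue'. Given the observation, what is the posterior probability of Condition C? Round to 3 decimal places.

Apply Bayes' rule: the posterior for each component is proportional to its prior times its likelihood at x.
Categorical probabilities:
  L_A = P(fatigue | comp) = 0.13
  L_B = P(fatigue | comp) = 0.11
  L_C = P(fatigue | comp) = 0.26
  L_D = P(fatigue | comp) = 0.18
Weight by the priors:
  π_A·L_A = 0.32 × 0.13 = 0.0416
  π_B·L_B = 0.26 × 0.11 = 0.0286
  π_C·L_C = 0.33 × 0.26 = 0.0858
  π_D·L_D = 0.09 × 0.18 = 0.0162
Normaliser: 0.0416 + 0.0286 + 0.0858 + 0.0162 = 0.1722
So the posterior for Condition C is 0.0858 / 0.1722 ≈ 0.498.

0.498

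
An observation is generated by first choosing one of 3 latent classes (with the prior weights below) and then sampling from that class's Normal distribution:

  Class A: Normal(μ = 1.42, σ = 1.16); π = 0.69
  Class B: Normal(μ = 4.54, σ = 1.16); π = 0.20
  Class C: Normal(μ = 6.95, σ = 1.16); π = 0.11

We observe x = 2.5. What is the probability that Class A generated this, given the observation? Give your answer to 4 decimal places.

By Bayes' theorem, P(k | x) = w_k f_k(x) / Σ_j w_j f_j(x).
Component likelihoods at x = 2.5:
  f_A = 0.222958
  f_B = 0.0732606
  f_C = 0.000219184
Unnormalised posteriors:
  w_A·f_A = 0.69 × 0.222958 = 0.153841
  w_B·f_B = 0.20 × 0.0732606 = 0.0146521
  w_C·f_C = 0.11 × 0.000219184 = 2.41102e-05
Sum: 0.153841 + 0.0146521 + 2.41102e-05 = 0.168517
P(Class A | the observation) = 0.153841 / 0.168517 ≈ 0.9129

0.9129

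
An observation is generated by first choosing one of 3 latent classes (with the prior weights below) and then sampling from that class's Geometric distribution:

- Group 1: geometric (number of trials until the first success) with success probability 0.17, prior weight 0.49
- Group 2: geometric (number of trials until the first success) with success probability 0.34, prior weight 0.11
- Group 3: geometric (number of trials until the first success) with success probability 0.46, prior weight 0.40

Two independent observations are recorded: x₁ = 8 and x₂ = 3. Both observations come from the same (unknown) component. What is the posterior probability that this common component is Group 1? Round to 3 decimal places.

0.807

The responsibility of component k is π_k f_k(x) divided by Σ_j π_j f_j(x).
Since both observations come from the same component, the likelihood for component k is f_k(x₁)·f_k(x₂).
  L_1 = [0.0461313] × [0.117113] = 0.00540257
  L_2 = [0.0185475] × [0.148104] = 0.00274697
  L_3 = [0.00615906] × [0.134136] = 0.000826151
Weight by the priors:
  π_1·L_1 = 0.49 × 0.00540257 = 0.00264726
  π_2·L_2 = 0.11 × 0.00274697 = 0.000302166
  π_3·L_3 = 0.40 × 0.000826151 = 0.00033046
Denominator: 0.00264726 + 0.000302166 + 0.00033046 = 0.00327989
P(Group 1 | x) ≈ 0.807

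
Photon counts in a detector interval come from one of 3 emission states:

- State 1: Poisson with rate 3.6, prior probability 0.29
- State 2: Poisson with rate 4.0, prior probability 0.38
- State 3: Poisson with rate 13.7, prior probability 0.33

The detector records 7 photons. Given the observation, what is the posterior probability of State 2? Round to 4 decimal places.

By Bayes' theorem, P(k | x) = w_k f_k(x) / Σ_j w_j f_j(x).
Component likelihoods at x = 7 photons:
  L_1 = e^(−3.6)·3.6^7/7! = 0.0424841
  L_2 = e^(−4.0)·4.0^7/7! = 0.0595404
  L_3 = e^(−13.7)·13.7^7/7! = 0.0201734
Prior × likelihood for each component:
  w_1·L_1 = 0.29 × 0.0424841 = 0.0123204
  w_2·L_2 = 0.38 × 0.0595404 = 0.0226253
  w_3·L_3 = 0.33 × 0.0201734 = 0.00665722
Marginal: 0.0123204 + 0.0226253 + 0.00665722 = 0.041603
P(State 2 | the observation) ≈ 0.5438

0.5438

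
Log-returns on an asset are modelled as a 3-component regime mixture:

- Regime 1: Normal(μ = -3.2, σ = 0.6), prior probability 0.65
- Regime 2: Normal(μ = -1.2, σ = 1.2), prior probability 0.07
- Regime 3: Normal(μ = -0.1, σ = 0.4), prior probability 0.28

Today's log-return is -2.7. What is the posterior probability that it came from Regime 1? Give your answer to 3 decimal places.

0.966

P(component k | x) = π_k·f_k(x) / marginal(x), where marginal(x) = Σ_j π_j·f_j(x).
Evaluate each component's likelihood at the observed value:
  p_1 = 0.469853
  p_2 = 0.152208
  p_3 = 6.67389e-10
Weight by the priors:
  π_1·p_1 = 0.65 × 0.469853 = 0.305405
  π_2·p_2 = 0.07 × 0.152208 = 0.0106545
  π_3·p_3 = 0.28 × 6.67389e-10 = 1.86869e-10
Normaliser: 0.305405 + 0.0106545 + 1.86869e-10 = 0.316059
P(Regime 1 | x) ≈ 0.966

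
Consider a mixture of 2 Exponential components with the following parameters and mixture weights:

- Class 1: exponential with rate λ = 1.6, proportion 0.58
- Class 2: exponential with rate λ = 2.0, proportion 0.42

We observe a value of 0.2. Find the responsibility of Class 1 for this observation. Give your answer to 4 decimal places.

Posterior ∝ prior × likelihood, so P(k | x) ∝ π_k f_k(x); normalise over all components.
Component likelihoods at x = 0.2:
  f_1 = 1.6·e^(−1.6·0.2) = 1.6·e^(−0.3200) = 1.16184
  f_2 = 2.0·e^(−2.0·0.2) = 2.0·e^(−0.4000) = 1.34064
Weight by the priors:
  π_1·f_1 = 0.58 × 1.16184 = 0.673866
  π_2·f_2 = 0.42 × 1.34064 = 0.563069
Sum: 0.673866 + 0.563069 = 1.23694
So the posterior for Class 1 is 0.673866 / 1.23694 ≈ 0.5448.

0.5448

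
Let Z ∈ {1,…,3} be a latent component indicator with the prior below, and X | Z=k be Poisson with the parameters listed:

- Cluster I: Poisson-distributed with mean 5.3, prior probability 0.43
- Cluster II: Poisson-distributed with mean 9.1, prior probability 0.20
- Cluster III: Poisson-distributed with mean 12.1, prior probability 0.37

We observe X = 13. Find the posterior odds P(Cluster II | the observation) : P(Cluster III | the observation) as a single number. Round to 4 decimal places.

0.2673

Only the two components matter; the odds are (w_i f_i(x)) / (w_j f_j(x)).
Component likelihoods at x = 13:
  p_I = e^(−5.3)·5.3^13/13! = 0.00208711
  p_II = e^(−9.1)·9.1^13/13! = 0.0526233
  p_III = e^(−12.1)·12.1^13/13! = 0.106406
0.0105247 / 0.0393702 ≈ 0.2673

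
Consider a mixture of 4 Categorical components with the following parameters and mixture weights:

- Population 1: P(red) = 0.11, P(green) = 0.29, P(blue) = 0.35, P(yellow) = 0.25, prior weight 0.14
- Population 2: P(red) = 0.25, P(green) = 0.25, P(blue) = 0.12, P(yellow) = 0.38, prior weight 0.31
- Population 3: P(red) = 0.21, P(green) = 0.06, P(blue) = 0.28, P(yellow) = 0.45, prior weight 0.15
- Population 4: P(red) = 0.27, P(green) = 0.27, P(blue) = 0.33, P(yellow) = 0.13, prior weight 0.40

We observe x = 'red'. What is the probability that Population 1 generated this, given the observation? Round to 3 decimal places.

0.066

Apply Bayes' rule: the posterior for each component is proportional to its prior times its likelihood at x.
Categorical probabilities:
  L_1 = P(red | comp) = 0.11
  L_2 = P(red | comp) = 0.25
  L_3 = P(red | comp) = 0.21
  L_4 = P(red | comp) = 0.27
Weight by the priors:
  P(Z=1)·L_1 = 0.14 × 0.11 = 0.0154
  P(Z=2)·L_2 = 0.31 × 0.25 = 0.0775
  P(Z=3)·L_3 = 0.15 × 0.21 = 0.0315
  P(Z=4)·L_4 = 0.40 × 0.27 = 0.108
Denominator: 0.0154 + 0.0775 + 0.0315 + 0.108 = 0.2324
P(Population 1 | x) = 0.0154 / 0.2324 ≈ 0.066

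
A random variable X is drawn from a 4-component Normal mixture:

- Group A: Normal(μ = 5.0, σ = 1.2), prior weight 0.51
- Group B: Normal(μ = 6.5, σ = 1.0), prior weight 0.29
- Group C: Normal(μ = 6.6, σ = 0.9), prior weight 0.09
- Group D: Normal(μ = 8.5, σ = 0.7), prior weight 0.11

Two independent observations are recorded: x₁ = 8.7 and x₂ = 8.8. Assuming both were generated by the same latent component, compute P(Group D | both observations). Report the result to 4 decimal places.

Apply Bayes' rule: the posterior for each component is proportional to its prior times its likelihood at x.
Since both observations come from the same component, the likelihood for component k is f_k(x₁)·f_k(x₂).
  p_A = [0.0028663] × [0.00220915] = 6.33208e-06
  p_B = [0.0354746] × [0.028327] = 0.00100489
  p_C = [0.0291354] × [0.0223432] = 0.000650979
  p_D = [0.547124] × [0.51991] = 0.284455
Weight by the priors:
  π_A·p_A = 0.51 × 6.33208e-06 = 3.22936e-06
  π_B·p_B = 0.29 × 0.00100489 = 0.000291418
  π_C·p_C = 0.09 × 0.000650979 = 5.85881e-05
  π_D·p_D = 0.11 × 0.284455 = 0.03129
Denominator: 3.22936e-06 + 0.000291418 + 5.85881e-05 + 0.03129 = 0.0316433
P(Group D | x) ≈ 0.9888

0.9888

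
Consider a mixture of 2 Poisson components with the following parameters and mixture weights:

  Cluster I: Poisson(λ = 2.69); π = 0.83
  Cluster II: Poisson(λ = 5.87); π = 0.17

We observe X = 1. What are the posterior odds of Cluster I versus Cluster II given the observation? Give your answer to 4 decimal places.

53.8022

Since P(k|x) ∝ π_k f_k(x), the posterior odds are π_i f_i(x) / (π_j f_j(x)).
Poisson probabilities:
  f_I = 0.1826
  f_II = 0.0165703
Posterior odds = (π_I·f_I) / (π_II·f_II) = (0.83·0.1826) / (0.17·0.0165703) = 0.151558 / 0.00281695 ≈ 53.8022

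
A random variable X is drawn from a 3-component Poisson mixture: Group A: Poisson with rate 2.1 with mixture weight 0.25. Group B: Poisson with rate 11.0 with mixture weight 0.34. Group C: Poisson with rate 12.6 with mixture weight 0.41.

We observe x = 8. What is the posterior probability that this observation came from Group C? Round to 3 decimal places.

By Bayes' theorem, P(k | x) = π_k f_k(x) / Σ_j π_j f_j(x).
Component likelihoods at x = 8:
  p_A = 0.00114872
  p_B = 0.0887936
  p_C = 0.0531292
Weight by the priors:
  π_A·p_A = 0.25 × 0.00114872 = 0.000287181
  π_B·p_B = 0.34 × 0.0887936 = 0.0301898
  π_C·p_C = 0.41 × 0.0531292 = 0.021783
Normaliser: 0.000287181 + 0.0301898 + 0.021783 = 0.05226
So the posterior for Group C is 0.021783 / 0.05226 ≈ 0.417.

0.417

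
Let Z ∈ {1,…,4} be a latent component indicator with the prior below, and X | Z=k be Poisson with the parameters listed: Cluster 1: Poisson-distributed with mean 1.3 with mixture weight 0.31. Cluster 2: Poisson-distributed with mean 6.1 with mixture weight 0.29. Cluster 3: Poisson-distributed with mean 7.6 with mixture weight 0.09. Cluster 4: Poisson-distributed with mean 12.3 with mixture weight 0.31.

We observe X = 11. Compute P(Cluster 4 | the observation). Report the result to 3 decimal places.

Apply Bayes' rule: the posterior for each component is proportional to its prior times its likelihood at x.
Component likelihoods at x = 11:
  p_1 = e^(−1.3)·1.3^11/11! = 1.2236e-07
  p_2 = e^(−6.1)·6.1^11/11! = 0.0244498
  p_3 = e^(−7.6)·7.6^11/11! = 0.061257
  p_4 = e^(−12.3)·12.3^11/11! = 0.111168
Unnormalised posteriors:
  π_1·p_1 = 0.31 × 1.2236e-07 = 3.79315e-08
  π_2·p_2 = 0.29 × 0.0244498 = 0.00709046
  π_3·p_3 = 0.09 × 0.061257 = 0.00551313
  π_4·p_4 = 0.31 × 0.111168 = 0.034462
Evidence: 3.79315e-08 + 0.00709046 + 0.00551313 + 0.034462 = 0.0470656
So the posterior for Cluster 4 is 0.034462 / 0.0470656 ≈ 0.732.

0.732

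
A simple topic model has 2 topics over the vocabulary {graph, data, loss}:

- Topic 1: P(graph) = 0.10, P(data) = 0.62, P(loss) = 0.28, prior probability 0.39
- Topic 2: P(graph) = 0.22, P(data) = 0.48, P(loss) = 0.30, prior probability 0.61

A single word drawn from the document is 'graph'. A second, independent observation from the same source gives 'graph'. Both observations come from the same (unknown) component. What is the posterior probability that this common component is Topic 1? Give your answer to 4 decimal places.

0.1167

P(component k | x) = w_k·f_k(x) / marginal(x), where marginal(x) = Σ_j w_j·f_j(x).
Since both observations come from the same component, the likelihood for component k is f_k(x₁)·f_k(x₂).
  L_1 = [0.1] × [0.1] = 0.01
  L_2 = [0.22] × [0.22] = 0.0484
Unnormalised posteriors:
  w_1·L_1 = 0.39 × 0.01 = 0.0039
  w_2·L_2 = 0.61 × 0.0484 = 0.029524
Sum: 0.0039 + 0.029524 = 0.033424
P(Topic 1 | x₁, x₂) = 0.0039 / 0.033424 ≈ 0.1167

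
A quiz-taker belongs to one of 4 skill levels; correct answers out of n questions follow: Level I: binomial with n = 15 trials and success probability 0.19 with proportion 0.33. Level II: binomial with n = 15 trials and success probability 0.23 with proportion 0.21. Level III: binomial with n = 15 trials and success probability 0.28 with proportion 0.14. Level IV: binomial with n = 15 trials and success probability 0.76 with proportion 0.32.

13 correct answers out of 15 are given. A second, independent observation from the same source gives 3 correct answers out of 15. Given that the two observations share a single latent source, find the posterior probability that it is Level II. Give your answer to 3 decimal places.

0.031

Posterior ∝ prior × likelihood, so P(k | x) ∝ w_k f_k(x); normalise over all components.
Since both observations come from the same component, the likelihood for component k is f_k(x₁)·f_k(x₂).
  L_I = [2.89705e-08] × [0.248939] = 7.21188e-09
  L_II = [3.13785e-07] × [0.240483] = 7.54599e-08
  L_III = [3.53923e-06] × [0.193854] = 6.86095e-07
  L_IV = [0.170682] × [7.29436e-06] = 1.24502e-06
Unnormalised posteriors:
  w_I·L_I = 0.33 × 7.21188e-09 = 2.37992e-09
  w_II·L_II = 0.21 × 7.54599e-08 = 1.58466e-08
  w_III·L_III = 0.14 × 6.86095e-07 = 9.60533e-08
  w_IV·L_IV = 0.32 × 1.24502e-06 = 3.98406e-07
Normaliser: 2.37992e-09 + 1.58466e-08 + 9.60533e-08 + 3.98406e-07 = 5.12685e-07
P(Level II | x) ≈ 0.031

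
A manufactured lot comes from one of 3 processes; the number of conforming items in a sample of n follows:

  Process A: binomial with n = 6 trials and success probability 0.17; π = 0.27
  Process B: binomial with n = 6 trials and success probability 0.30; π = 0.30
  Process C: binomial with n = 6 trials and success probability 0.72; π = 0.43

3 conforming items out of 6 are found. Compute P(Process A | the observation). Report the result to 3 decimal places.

Apply Bayes' rule: the posterior for each component is proportional to its prior times its likelihood at x.
Evaluate each component's likelihood at the observed value:
  p_A = 0.0561838
  p_B = 0.18522
  p_C = 0.163871
Prior × likelihood for each component:
  w_A·p_A = 0.27 × 0.0561838 = 0.0151696
  w_B·p_B = 0.30 × 0.18522 = 0.055566
  w_C·p_C = 0.43 × 0.163871 = 0.0704644
Sum: 0.0151696 + 0.055566 + 0.0704644 = 0.1412
So the posterior for Process A is 0.0151696 / 0.1412 ≈ 0.107.

0.107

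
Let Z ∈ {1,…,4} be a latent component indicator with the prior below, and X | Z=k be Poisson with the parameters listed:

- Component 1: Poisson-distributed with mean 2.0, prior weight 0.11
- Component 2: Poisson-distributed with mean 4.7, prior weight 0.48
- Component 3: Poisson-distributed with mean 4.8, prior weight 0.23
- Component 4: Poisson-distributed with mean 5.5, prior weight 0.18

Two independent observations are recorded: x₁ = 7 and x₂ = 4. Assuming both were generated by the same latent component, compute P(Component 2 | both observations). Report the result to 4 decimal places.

0.5194

Apply Bayes' rule: the posterior for each component is proportional to its prior times its likelihood at x.
Since both observations come from the same component, the likelihood for component k is f_k(x₁)·f_k(x₂).
  f_1 = [e^(−2.0)·2.0^7/7! = 0.00343709] × [0.0902235] = 0.000310106
  f_2 = [e^(−4.7)·4.7^7/7! = 0.0914261] × [0.184925] = 0.016907
  f_3 = [e^(−4.8)·4.8^7/7! = 0.0958616] × [0.182029] = 0.0174496
  f_4 = [e^(−5.5)·5.5^7/7! = 0.123449] × [0.155819] = 0.0192357
Prior × likelihood for each component:
  π_1·f_1 = 0.11 × 0.000310106 = 3.41117e-05
  π_2·f_2 = 0.48 × 0.016907 = 0.00811536
  π_3·f_3 = 0.23 × 0.0174496 = 0.0040134
  π_4·f_4 = 0.18 × 0.0192357 = 0.00346243
Normaliser: 3.41117e-05 + 0.00811536 + 0.0040134 + 0.00346243 = 0.0156253
P(Component 2 | data) ≈ 0.5194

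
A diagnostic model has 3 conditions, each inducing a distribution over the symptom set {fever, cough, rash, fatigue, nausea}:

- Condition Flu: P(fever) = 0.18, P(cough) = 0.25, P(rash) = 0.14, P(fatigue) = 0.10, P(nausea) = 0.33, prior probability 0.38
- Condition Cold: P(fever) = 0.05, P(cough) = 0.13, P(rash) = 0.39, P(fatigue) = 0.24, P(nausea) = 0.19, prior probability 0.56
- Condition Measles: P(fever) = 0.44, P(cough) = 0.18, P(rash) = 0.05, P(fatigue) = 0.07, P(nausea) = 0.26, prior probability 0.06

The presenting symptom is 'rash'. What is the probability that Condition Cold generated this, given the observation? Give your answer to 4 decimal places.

Apply Bayes' rule: the posterior for each component is proportional to its prior times its likelihood at x.
Component likelihoods at x = 'rash':
  f_Flu = P(rash | comp) = 0.14
  f_Cold = P(rash | comp) = 0.39
  f_Measles = P(rash | comp) = 0.05
Multiply by the mixture weights:
  P(Z=Flu)·f_Flu = 0.38 × 0.14 = 0.0532
  P(Z=Cold)·f_Cold = 0.56 × 0.39 = 0.2184
  P(Z=Measles)·f_Measles = 0.06 × 0.05 = 0.003
Normaliser: 0.0532 + 0.2184 + 0.003 = 0.2746
P(Condition Cold | the observation) ≈ 0.7953

0.7953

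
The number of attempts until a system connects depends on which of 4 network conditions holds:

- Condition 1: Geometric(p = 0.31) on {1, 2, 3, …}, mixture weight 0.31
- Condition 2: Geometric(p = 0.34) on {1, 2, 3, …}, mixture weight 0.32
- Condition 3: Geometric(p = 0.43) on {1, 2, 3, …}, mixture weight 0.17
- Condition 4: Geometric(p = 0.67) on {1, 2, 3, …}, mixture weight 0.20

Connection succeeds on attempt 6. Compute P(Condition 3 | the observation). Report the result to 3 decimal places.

Apply Bayes' rule: the posterior for each component is proportional to its prior times its likelihood at x.
Geometric probabilities:
  f_1 = 0.048485
  f_2 = 0.0425793
  f_3 = 0.0258728
  f_4 = 0.00262207
Weight by the priors:
  π_1·f_1 = 0.31 × 0.048485 = 0.0150303
  π_2·f_2 = 0.32 × 0.0425793 = 0.0136254
  π_3·f_3 = 0.17 × 0.0258728 = 0.00439837
  π_4·f_4 = 0.20 × 0.00262207 = 0.000524414
Marginal: 0.0150303 + 0.0136254 + 0.00439837 + 0.000524414 = 0.0335785
Responsibility of Condition 3: 0.00439837 / 0.0335785 ≈ 0.131

0.131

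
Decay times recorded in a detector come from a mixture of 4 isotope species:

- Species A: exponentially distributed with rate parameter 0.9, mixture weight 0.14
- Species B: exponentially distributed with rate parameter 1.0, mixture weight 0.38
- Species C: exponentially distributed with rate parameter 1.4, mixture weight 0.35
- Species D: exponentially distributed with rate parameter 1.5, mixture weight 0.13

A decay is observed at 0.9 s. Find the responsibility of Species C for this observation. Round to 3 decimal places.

0.347

Apply Bayes' rule: the posterior for each component is proportional to its prior times its likelihood at x.
Evaluate each component's likelihood at the observed value:
  p_A = 0.400372
  p_B = 0.40657
  p_C = 0.397116
  p_D = 0.38886
Multiply by the mixture weights:
  w_A·p_A = 0.14 × 0.400372 = 0.0560521
  w_B·p_B = 0.38 × 0.40657 = 0.154496
  w_C·p_C = 0.35 × 0.397116 = 0.13899
  w_D·p_D = 0.13 × 0.38886 = 0.0505519
Denominator: 0.0560521 + 0.154496 + 0.13899 + 0.0505519 = 0.400091
So the posterior for Species C is 0.13899 / 0.400091 ≈ 0.347.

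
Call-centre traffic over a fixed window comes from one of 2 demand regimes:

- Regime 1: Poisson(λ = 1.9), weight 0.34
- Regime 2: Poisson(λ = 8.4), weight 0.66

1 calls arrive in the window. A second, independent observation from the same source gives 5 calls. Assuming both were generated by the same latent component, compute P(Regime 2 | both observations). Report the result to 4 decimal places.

Apply Bayes' rule: the posterior for each component is proportional to its prior times its likelihood at x.
Since both observations come from the same component, the likelihood for component k is f_k(x₁)·f_k(x₂).
  f_1 = [0.28418] × [0.0308622] = 0.00877044
  f_2 = [0.00188889] × [0.0783685] = 0.000148029
Prior × likelihood for each component:
  P(Z=1)·f_1 = 0.34 × 0.00877044 = 0.00298195
  P(Z=2)·f_2 = 0.66 × 0.000148029 = 9.76992e-05
Denominator: 0.00298195 + 9.76992e-05 = 0.00307965
So the posterior for Regime 2 is 9.76992e-05 / 0.00307965 ≈ 0.0317.

0.0317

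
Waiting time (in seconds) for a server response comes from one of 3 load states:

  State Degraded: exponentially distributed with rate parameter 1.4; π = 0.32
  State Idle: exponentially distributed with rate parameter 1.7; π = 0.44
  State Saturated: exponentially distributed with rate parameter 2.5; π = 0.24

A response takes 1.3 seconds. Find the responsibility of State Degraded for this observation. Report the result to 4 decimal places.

0.4080

By Bayes' theorem, P(k | x) = π_k f_k(x) / Σ_j π_j f_j(x).
Component likelihoods at x = 1.3 seconds:
  f_Degraded = 0.226836
  f_Idle = 0.186491
  f_Saturated = 0.0969355
Weight by the priors:
  π_Degraded·f_Degraded = 0.32 × 0.226836 = 0.0725875
  π_Idle·f_Idle = 0.44 × 0.186491 = 0.0820561
  π_Saturated·f_Saturated = 0.24 × 0.0969355 = 0.0232645
Denominator: 0.0725875 + 0.0820561 + 0.0232645 = 0.177908
P(State Degraded | the observation) = 0.0725875 / 0.177908 ≈ 0.4080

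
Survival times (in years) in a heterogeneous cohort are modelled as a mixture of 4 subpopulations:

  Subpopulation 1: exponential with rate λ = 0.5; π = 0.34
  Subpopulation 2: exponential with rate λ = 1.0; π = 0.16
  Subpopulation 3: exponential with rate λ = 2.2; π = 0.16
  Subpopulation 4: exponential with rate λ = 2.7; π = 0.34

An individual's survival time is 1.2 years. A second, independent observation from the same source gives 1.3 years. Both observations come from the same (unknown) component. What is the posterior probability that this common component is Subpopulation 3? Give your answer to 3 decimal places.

0.073

Posterior ∝ prior × likelihood, so P(k | x) ∝ P(Z=k) f_k(x); normalise over all components.
Since both observations come from the same component, the likelihood for component k is f_k(x₁)·f_k(x₂).
  f_1 = [0.5·e^(−0.5·1.2) = 0.5·e^(−0.6000) = 0.274406] × [0.261023] = 0.0716262
  f_2 = [1.0·e^(−1.0·1.2) = 1.0·e^(−1.2000) = 0.301194] × [0.272532] = 0.082085
  f_3 = [2.2·e^(−2.2·1.2) = 2.2·e^(−2.6400) = 0.156995] × [0.125991] = 0.01978
  f_4 = [2.7·e^(−2.7·1.2) = 2.7·e^(−3.2400) = 0.105743] × [0.0807217] = 0.00853571
Weight by the priors:
  P(Z=1)·f_1 = 0.34 × 0.0716262 = 0.0243529
  P(Z=2)·f_2 = 0.16 × 0.082085 = 0.0131336
  P(Z=3)·f_3 = 0.16 × 0.01978 = 0.0031648
  P(Z=4)·f_4 = 0.34 × 0.00853571 = 0.00290214
Marginal: 0.0243529 + 0.0131336 + 0.0031648 + 0.00290214 = 0.0435534
P(Subpopulation 3 | data) ≈ 0.073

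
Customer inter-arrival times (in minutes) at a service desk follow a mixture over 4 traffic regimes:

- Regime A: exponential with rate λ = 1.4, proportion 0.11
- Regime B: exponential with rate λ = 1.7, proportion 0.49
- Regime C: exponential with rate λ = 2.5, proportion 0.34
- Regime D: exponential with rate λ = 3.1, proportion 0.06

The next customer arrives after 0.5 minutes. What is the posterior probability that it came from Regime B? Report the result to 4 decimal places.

0.4976

By Bayes' theorem, P(k | x) = π_k f_k(x) / Σ_j π_j f_j(x).
Evaluate each component's likelihood at the observed value:
  p_A = 1.4·e^(−1.4·0.5) = 1.4·e^(−0.7000) = 0.695219
  p_B = 1.7·e^(−1.7·0.5) = 1.7·e^(−0.8500) = 0.726605
  p_C = 2.5·e^(−2.5·0.5) = 2.5·e^(−1.2500) = 0.716262
  p_D = 3.1·e^(−3.1·0.5) = 3.1·e^(−1.5500) = 0.657969
Multiply by the mixture weights:
  π_A·p_A = 0.11 × 0.695219 = 0.0764741
  π_B·p_B = 0.49 × 0.726605 = 0.356037
  π_C·p_C = 0.34 × 0.716262 = 0.243529
  π_D·p_D = 0.06 × 0.657969 = 0.0394781
Evidence: 0.0764741 + 0.356037 + 0.243529 + 0.0394781 = 0.715518
P(Regime B | the observation) = 0.356037 / 0.715518 ≈ 0.4976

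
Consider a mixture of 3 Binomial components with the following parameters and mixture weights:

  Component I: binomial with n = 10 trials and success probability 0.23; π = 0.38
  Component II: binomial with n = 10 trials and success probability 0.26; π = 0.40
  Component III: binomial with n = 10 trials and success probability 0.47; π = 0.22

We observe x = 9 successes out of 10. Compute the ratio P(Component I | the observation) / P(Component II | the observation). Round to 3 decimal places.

0.328

Since P(k|x) ∝ π_k f_k(x), the posterior odds are π_i f_i(x) / (π_j f_j(x)).
Evaluate each component's likelihood at the observed value:
  p_I = 1.38689e-05
  p_II = 4.01783e-05
  p_III = 0.00593139
5.27017e-06 / 1.60713e-05 ≈ 0.328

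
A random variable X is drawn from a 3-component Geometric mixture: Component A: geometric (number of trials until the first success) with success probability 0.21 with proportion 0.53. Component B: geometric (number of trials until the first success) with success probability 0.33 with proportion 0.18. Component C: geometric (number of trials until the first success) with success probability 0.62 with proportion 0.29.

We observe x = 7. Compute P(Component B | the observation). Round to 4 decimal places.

0.1630

The responsibility of component k is P(Z=k) f_k(x) divided by Σ_j P(Z=j) f_j(x).
Geometric probabilities:
  p_A = 0.21·(1−0.21)^6 = 0.21·0.243087 = 0.0510484
  p_B = 0.33·(1−0.33)^6 = 0.33·0.0904584 = 0.0298513
  p_C = 0.62·(1−0.62)^6 = 0.62·0.00301094 = 0.00186678
Unnormalised posteriors:
  P(Z=A)·p_A = 0.53 × 0.0510484 = 0.0270556
  P(Z=B)·p_B = 0.18 × 0.0298513 = 0.00537323
  P(Z=C)·p_C = 0.29 × 0.00186678 = 0.000541366
Sum: 0.0270556 + 0.00537323 + 0.000541366 = 0.0329702
So the posterior for Component B is 0.00537323 / 0.0329702 ≈ 0.1630.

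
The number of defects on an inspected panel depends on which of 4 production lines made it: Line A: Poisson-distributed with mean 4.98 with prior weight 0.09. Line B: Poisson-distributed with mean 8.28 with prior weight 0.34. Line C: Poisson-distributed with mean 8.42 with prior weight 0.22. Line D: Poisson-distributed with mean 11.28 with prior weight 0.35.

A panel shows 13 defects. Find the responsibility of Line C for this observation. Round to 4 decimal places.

0.1533

Posterior ∝ prior × likelihood, so P(k | x) ∝ π_k f_k(x); normalise over all components.
Evaluate each component's likelihood at the observed value:
  p_A = 0.00127913
  p_B = 0.0350071
  p_C = 0.0378458
  p_D = 0.0970278
Weight by the priors:
  π_A·p_A = 0.09 × 0.00127913 = 0.000115122
  π_B·p_B = 0.34 × 0.0350071 = 0.0119024
  π_C·p_C = 0.22 × 0.0378458 = 0.00832607
  π_D·p_D = 0.35 × 0.0970278 = 0.0339597
Evidence: 0.000115122 + 0.0119024 + 0.00832607 + 0.0339597 = 0.0543033
P(Line C | x) = 0.00832607 / 0.0543033 ≈ 0.1533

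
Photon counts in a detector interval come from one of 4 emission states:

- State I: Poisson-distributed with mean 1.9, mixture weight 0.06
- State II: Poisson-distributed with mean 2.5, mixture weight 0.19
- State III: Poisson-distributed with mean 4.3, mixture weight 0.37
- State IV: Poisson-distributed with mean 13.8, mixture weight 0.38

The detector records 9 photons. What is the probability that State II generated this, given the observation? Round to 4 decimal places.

Posterior ∝ prior × likelihood, so P(k | x) ∝ P(Z=k) f_k(x); normalise over all components.
Poisson probabilities:
  p_I = e^(−1.9)·1.9^9/9! = 0.000133003
  p_II = e^(−2.5)·2.5^9/9! = 0.000862901
  p_III = e^(−4.3)·4.3^9/9! = 0.0187926
  p_IV = e^(−13.8)·13.8^9/9! = 0.0508025
Prior × likelihood for each component:
  P(Z=I)·p_I = 0.06 × 0.000133003 = 7.98015e-06
  P(Z=II)·p_II = 0.19 × 0.000862901 = 0.000163951
  P(Z=III)·p_III = 0.37 × 0.0187926 = 0.00695326
  P(Z=IV)·p_IV = 0.38 × 0.0508025 = 0.0193049
Sum: 7.98015e-06 + 0.000163951 + 0.00695326 + 0.0193049 = 0.0264301
So the posterior for State II is 0.000163951 / 0.0264301 ≈ 0.0062.

0.0062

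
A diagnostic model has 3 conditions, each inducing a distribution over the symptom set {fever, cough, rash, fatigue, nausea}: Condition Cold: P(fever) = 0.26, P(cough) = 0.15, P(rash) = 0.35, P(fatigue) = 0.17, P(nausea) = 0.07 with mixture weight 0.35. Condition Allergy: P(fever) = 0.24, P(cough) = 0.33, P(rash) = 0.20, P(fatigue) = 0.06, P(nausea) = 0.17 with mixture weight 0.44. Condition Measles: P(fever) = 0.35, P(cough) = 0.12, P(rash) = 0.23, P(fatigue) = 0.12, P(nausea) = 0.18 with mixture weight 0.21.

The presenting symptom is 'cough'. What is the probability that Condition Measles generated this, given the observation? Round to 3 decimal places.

By Bayes' theorem, P(k | x) = w_k f_k(x) / Σ_j w_j f_j(x).
Evaluate each component's likelihood at the observed value:
  p_Cold = P(cough | comp) = 0.15
  p_Allergy = P(cough | comp) = 0.33
  p_Measles = P(cough | comp) = 0.12
Weight by the priors:
  w_Cold·p_Cold = 0.35 × 0.15 = 0.0525
  w_Allergy·p_Allergy = 0.44 × 0.33 = 0.1452
  w_Measles·p_Measles = 0.21 × 0.12 = 0.0252
Normaliser: 0.0525 + 0.1452 + 0.0252 = 0.2229
Responsibility of Condition Measles: 0.0252 / 0.2229 ≈ 0.113

0.113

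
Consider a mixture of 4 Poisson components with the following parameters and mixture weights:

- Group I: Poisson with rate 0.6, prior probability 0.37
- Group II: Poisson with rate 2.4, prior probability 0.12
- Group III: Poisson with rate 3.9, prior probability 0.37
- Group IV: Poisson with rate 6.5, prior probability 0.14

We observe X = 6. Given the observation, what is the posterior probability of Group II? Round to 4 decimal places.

By Bayes' theorem, P(k | x) = w_k f_k(x) / Σ_j w_j f_j(x).
Evaluate each component's likelihood at the observed value:
  f_I = 3.5563e-05
  f_II = 0.0240784
  f_III = 0.0989251
  f_IV = 0.157483
Unnormalised posteriors:
  w_I·f_I = 0.37 × 3.5563e-05 = 1.31583e-05
  w_II·f_II = 0.12 × 0.0240784 = 0.00288941
  w_III·f_III = 0.37 × 0.0989251 = 0.0366023
  w_IV·f_IV = 0.14 × 0.157483 = 0.0220476
Marginal: 1.31583e-05 + 0.00288941 + 0.0366023 + 0.0220476 = 0.0615525
So the posterior for Group II is 0.00288941 / 0.0615525 ≈ 0.0469.

0.0469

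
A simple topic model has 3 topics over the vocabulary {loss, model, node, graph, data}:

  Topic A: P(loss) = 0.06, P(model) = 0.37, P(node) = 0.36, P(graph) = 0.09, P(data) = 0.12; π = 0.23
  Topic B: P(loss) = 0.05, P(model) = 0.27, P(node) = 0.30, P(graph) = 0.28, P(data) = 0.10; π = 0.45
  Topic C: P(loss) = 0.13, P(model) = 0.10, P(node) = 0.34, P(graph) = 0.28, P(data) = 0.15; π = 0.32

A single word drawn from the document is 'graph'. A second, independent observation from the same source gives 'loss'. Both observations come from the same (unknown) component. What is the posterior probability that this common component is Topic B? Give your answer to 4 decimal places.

0.3283

By Bayes' theorem, P(k | x) = P(Z=k) f_k(x) / Σ_j P(Z=j) f_j(x).
Since both observations come from the same component, the likelihood for component k is f_k(x₁)·f_k(x₂).
  L_A = [P(graph | comp) = 0.09] × [0.06] = 0.0054
  L_B = [P(graph | comp) = 0.28] × [0.05] = 0.014
  L_C = [P(graph | comp) = 0.28] × [0.13] = 0.0364
Unnormalised posteriors:
  P(Z=A)·L_A = 0.23 × 0.0054 = 0.001242
  P(Z=B)·L_B = 0.45 × 0.014 = 0.0063
  P(Z=C)·L_C = 0.32 × 0.0364 = 0.011648
Sum: 0.001242 + 0.0063 + 0.011648 = 0.01919
P(Topic B | data) = 0.0063 / 0.01919 ≈ 0.3283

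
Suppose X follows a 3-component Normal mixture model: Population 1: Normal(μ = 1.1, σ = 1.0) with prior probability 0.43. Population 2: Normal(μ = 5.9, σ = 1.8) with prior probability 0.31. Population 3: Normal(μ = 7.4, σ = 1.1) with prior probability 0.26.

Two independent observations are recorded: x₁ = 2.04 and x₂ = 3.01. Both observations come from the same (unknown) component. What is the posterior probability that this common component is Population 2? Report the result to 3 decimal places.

The responsibility of component k is P(Z=k) f_k(x) divided by Σ_j P(Z=j) f_j(x).
Since both observations come from the same component, the likelihood for component k is f_k(x₁)·f_k(x₂).
  f_1 = [(1/(1.0·√(2π)))·exp(−(2.04−1.1)²/(2·1.0²)) = 0.398942·exp(-0.44180) = 0.256471] × [0.0643777] = 0.016511
  f_2 = [(1/(1.8·√(2π)))·exp(−(2.04−5.9)²/(2·1.8²)) = 0.221635·exp(-2.29932) = 0.0222359] × [0.0610764] = 0.00135809
  f_3 = [(1/(1.1·√(2π)))·exp(−(2.04−7.4)²/(2·1.1²)) = 0.362675·exp(-11.87174) = 2.53331e-06] × [0.000126164] = 3.19613e-10
Unnormalised posteriors:
  P(Z=1)·f_1 = 0.43 × 0.016511 = 0.00709974
  P(Z=2)·f_2 = 0.31 × 0.00135809 = 0.000421008
  P(Z=3)·f_3 = 0.26 × 3.19613e-10 = 8.30993e-11
Evidence: 0.00709974 + 0.000421008 + 8.30993e-11 = 0.00752075
Responsibility of Population 2: 0.000421008 / 0.00752075 ≈ 0.056

0.056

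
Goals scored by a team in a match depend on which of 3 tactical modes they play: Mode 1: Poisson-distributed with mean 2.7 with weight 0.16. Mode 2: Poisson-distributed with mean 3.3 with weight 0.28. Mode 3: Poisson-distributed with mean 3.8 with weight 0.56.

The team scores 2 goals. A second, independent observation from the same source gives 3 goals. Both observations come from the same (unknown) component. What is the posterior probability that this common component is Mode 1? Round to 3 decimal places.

P(component k | x) = w_k·f_k(x) / marginal(x), where marginal(x) = Σ_j w_j·f_j(x).
Since both observations come from the same component, the likelihood for component k is f_k(x₁)·f_k(x₂).
  p_1 = [0.244964] × [0.220468] = 0.0540067
  p_2 = [0.200829] × [0.220912] = 0.0443654
  p_3 = [0.161517] × [0.204588] = 0.0330445
Unnormalised posteriors:
  w_1·p_1 = 0.16 × 0.0540067 = 0.00864107
  w_2·p_2 = 0.28 × 0.0443654 = 0.0124223
  w_3·p_3 = 0.56 × 0.0330445 = 0.0185049
Normaliser: 0.00864107 + 0.0124223 + 0.0185049 = 0.0395683
So the posterior for Mode 1 is 0.00864107 / 0.0395683 ≈ 0.218.

0.218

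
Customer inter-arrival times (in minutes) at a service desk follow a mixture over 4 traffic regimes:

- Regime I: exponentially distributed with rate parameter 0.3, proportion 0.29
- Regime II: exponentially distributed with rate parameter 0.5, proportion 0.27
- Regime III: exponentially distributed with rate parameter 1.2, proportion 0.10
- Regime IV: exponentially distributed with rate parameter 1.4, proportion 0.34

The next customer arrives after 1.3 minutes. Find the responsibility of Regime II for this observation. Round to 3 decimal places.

Posterior ∝ prior × likelihood, so P(k | x) ∝ π_k f_k(x); normalise over all components.
Evaluate each component's likelihood at the observed value:
  p_I = 0.203117
  p_II = 0.261023
  p_III = 0.252163
  p_IV = 0.226836
Weight by the priors:
  π_I·p_I = 0.29 × 0.203117 = 0.0589039
  π_II·p_II = 0.27 × 0.261023 = 0.0704762
  π_III·p_III = 0.10 × 0.252163 = 0.0252163
  π_IV·p_IV = 0.34 × 0.226836 = 0.0771243
Denominator: 0.0589039 + 0.0704762 + 0.0252163 + 0.0771243 = 0.231721
Responsibility of Regime II: 0.0704762 / 0.231721 ≈ 0.304

0.304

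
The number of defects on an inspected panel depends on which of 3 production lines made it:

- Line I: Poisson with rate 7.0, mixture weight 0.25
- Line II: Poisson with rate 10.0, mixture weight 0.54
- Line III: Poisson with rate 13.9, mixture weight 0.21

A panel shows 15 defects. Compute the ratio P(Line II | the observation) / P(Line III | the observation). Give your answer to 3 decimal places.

0.909

Only the two components matter; the odds are (π_i f_i(x)) / (π_j f_j(x)).
Component likelihoods at x = 15 defects:
  f_I = e^(−7.0)·7.0^15/15! = 0.00331062
  f_II = e^(−10.0)·10.0^15/15! = 0.0347181
  f_III = e^(−13.9)·13.9^15/15! = 0.0981814
0.0187478 / 0.0206181 ≈ 0.909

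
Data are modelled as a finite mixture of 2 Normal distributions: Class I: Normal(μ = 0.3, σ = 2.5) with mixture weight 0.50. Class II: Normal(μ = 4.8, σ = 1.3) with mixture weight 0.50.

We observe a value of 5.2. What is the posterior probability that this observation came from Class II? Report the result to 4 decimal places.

The responsibility of component k is w_k f_k(x) divided by Σ_j w_j f_j(x).
Component likelihoods at x = 5.2:
  p_I = (1/(2.5·√(2π)))·exp(−(5.2−0.3)²/(2·2.5²)) = 0.159577·exp(-1.92080) = 0.0233764
  p_II = (1/(1.3·√(2π)))·exp(−(5.2−4.8)²/(2·1.3²)) = 0.306879·exp(-0.04734) = 0.29269
Prior × likelihood for each component:
  w_I·p_I = 0.50 × 0.0233764 = 0.0116882
  w_II·p_II = 0.50 × 0.29269 = 0.146345
Evidence: 0.0116882 + 0.146345 = 0.158033
So the posterior for Class II is 0.146345 / 0.158033 ≈ 0.9260.

0.9260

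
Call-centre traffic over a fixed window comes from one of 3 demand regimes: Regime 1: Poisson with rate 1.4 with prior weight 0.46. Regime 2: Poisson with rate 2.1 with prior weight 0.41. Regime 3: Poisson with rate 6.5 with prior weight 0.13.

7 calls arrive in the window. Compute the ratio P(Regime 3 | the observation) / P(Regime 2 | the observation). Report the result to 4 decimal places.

Since P(k|x) ∝ π_k f_k(x), the posterior odds are π_i f_i(x) / (π_j f_j(x)).
Component likelihoods at x = 7 calls:
  f_1 = 0.000515767
  f_2 = 0.00437609
  f_3 = 0.146234
0.0190104 / 0.0017942 ≈ 10.5955

10.5955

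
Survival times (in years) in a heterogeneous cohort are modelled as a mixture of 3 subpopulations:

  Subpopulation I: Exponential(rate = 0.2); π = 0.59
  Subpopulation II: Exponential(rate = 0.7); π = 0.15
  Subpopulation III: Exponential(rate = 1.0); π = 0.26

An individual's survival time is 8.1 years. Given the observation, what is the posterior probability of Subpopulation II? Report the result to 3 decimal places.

Posterior ∝ prior × likelihood, so P(k | x) ∝ P(Z=k) f_k(x); normalise over all components.
Component likelihoods at x = 8.1 years:
  f_I = 0.0395797
  f_II = 0.00241351
  f_III = 0.000303539
Weight by the priors:
  P(Z=I)·f_I = 0.59 × 0.0395797 = 0.023352
  P(Z=II)·f_II = 0.15 × 0.00241351 = 0.000362026
  P(Z=III)·f_III = 0.26 × 0.000303539 = 7.89202e-05
Marginal: 0.023352 + 0.000362026 + 7.89202e-05 = 0.023793
P(Subpopulation II | 8.1 years) = 0.000362026 / 0.023793 ≈ 0.015

0.015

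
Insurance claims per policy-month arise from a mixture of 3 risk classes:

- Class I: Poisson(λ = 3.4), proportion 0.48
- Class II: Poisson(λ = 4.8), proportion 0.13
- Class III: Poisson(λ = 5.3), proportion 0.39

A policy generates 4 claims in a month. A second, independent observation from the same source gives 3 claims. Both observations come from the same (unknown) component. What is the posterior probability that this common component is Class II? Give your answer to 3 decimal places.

P(component k | x) = w_k·f_k(x) / marginal(x), where marginal(x) = Σ_j w_j·f_j(x).
Since both observations come from the same component, the likelihood for component k is f_k(x₁)·f_k(x₂).
  L_I = [0.185825] × [0.218617] = 0.0406244
  L_II = [0.182029] × [0.151691] = 0.0276121
  L_III = [0.164109] × [0.123856] = 0.0203258
Prior × likelihood for each component:
  w_I·L_I = 0.48 × 0.0406244 = 0.0194997
  w_II·L_II = 0.13 × 0.0276121 = 0.00358957
  w_III·L_III = 0.39 × 0.0203258 = 0.00792705
Denominator: 0.0194997 + 0.00358957 + 0.00792705 = 0.0310164
So the posterior for Class II is 0.00358957 / 0.0310164 ≈ 0.116.

0.116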